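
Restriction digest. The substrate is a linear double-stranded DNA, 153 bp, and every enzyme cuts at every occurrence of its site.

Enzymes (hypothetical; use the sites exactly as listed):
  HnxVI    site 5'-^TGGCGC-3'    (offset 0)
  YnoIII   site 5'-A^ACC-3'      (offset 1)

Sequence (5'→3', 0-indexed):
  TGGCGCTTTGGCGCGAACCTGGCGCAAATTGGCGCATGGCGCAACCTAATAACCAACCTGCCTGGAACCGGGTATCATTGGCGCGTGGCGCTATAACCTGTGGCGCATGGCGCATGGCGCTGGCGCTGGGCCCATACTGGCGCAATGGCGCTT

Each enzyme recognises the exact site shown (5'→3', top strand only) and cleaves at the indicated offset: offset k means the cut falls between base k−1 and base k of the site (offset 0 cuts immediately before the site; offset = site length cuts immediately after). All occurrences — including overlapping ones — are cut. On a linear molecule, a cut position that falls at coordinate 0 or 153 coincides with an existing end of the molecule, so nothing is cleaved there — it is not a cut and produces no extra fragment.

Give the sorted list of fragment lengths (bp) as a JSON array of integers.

Scan for sites:
  HnxVI (TGGCGC, off=0): starts [0, 8, 19, 29, 36, 78, 85, 100, 107, 114, 120, 137, 145] → cuts [8, 19, 29, 36, 78, 85, 100, 107, 114, 120, 137, 145] (position 0 is a terminus of the linear molecule — no cut)
  YnoIII (AACC, off=1): starts [15, 42, 50, 54, 65, 94] → cuts [16, 43, 51, 55, 66, 95]

All cut coordinates (distinct, sorted): [8, 16, 19, 29, 36, 43, 51, 55, 66, 78, 85, 95, 100, 107, 114, 120, 137, 145]

Fragments:
  [0,8): 8 bp
  [8,16): 8 bp
  [16,19): 3 bp
  [19,29): 10 bp
  [29,36): 7 bp
  [36,43): 7 bp
  [43,51): 8 bp
  [51,55): 4 bp
  [55,66): 11 bp
  [66,78): 12 bp
  [78,85): 7 bp
  [85,95): 10 bp
  [95,100): 5 bp
  [100,107): 7 bp
  [107,114): 7 bp
  [114,120): 6 bp
  [120,137): 17 bp
  [137,145): 8 bp
  [145,153): 8 bp

[3,4,5,6,7,7,7,7,7,8,8,8,8,8,10,10,11,12,17]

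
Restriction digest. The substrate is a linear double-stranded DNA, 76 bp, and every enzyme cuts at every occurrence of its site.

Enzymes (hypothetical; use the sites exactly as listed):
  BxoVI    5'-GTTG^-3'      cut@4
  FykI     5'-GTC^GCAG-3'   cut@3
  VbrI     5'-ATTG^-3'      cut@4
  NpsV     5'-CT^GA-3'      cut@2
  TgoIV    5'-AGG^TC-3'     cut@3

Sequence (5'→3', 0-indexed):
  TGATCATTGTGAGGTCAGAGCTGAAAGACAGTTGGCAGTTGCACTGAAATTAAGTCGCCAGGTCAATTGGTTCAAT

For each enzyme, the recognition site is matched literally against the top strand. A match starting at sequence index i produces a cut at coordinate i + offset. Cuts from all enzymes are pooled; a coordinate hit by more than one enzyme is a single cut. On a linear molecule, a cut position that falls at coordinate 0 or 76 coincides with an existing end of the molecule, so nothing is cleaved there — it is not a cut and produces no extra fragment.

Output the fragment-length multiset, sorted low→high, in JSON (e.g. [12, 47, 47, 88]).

[4,5,7,7,7,8,9,12,17]

Scan for sites:
  BxoVI GTTG/4: at [30, 37] ⇒ [34, 41]
  FykI (GTCGCAG, off=3): no sites
  VbrI ATTG/4: at [5, 65] ⇒ [9, 69]
  NpsV CTGA/2: at [20, 43] ⇒ [22, 45]
  TgoIV AGGTC/3: at [11, 59] ⇒ [14, 62]

All cut coordinates (distinct, sorted): [9, 14, 22, 34, 41, 45, 62, 69]

Fragment lengths:
  [0,9): 9 bp
  [9,14): 5 bp
  [14,22): 8 bp
  [22,34): 12 bp
  [34,41): 7 bp
  [41,45): 4 bp
  [45,62): 17 bp
  [62,69): 7 bp
  [69,76): 7 bp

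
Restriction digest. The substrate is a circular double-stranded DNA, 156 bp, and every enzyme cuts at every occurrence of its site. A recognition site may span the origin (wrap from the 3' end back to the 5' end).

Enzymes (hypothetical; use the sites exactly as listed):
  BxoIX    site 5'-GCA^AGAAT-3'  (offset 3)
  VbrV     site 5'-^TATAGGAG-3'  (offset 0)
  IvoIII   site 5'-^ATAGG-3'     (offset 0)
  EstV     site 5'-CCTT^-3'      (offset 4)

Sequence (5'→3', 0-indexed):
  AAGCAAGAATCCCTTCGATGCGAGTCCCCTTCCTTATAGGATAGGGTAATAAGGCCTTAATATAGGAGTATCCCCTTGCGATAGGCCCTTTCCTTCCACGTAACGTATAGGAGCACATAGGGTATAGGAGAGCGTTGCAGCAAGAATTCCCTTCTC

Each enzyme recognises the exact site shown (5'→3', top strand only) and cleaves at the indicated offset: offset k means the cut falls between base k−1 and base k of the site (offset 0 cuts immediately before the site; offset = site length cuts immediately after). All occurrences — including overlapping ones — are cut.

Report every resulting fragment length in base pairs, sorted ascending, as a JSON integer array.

[1,1,1,2,3,4,5,5,6,8,10,10,10,10,11,16,16,18,19]

Site scan:
  BxoIX GCAAGAAT/3: at [2, 139] ⇒ [5, 142]
  VbrV TATAGGAG/0: at [60, 105, 122] ⇒ [60, 105, 122]
  IvoIII ATAGG/0: at [35, 40, 61, 80, 106, 116, 123] ⇒ [35, 40, 61, 80, 106, 116, 123]
  EstV CCTT/4: at [11, 27, 31, 54, 73, 86, 91, 149] ⇒ [15, 31, 35, 58, 77, 90, 95, 153]

All cut coordinates (distinct, sorted): [5, 15, 31, 35, 40, 58, 60, 61, 77, 80, 90, 95, 105, 106, 116, 122, 123, 142, 153]

Fragment lengths:
  5→15: 10 bp
  15→31: 16 bp
  31→35: 4 bp
  35→40: 5 bp
  40→58: 18 bp
  58→60: 2 bp
  60→61: 1 bp
  61→77: 16 bp
  77→80: 3 bp
  80→90: 10 bp
  90→95: 5 bp
  95→105: 10 bp
  105→106: 1 bp
  106→116: 10 bp
  116→122: 6 bp
  122→123: 1 bp
  123→142: 19 bp
  142→153: 11 bp
  153→5 (wrap): 156-153+5 = 8 bp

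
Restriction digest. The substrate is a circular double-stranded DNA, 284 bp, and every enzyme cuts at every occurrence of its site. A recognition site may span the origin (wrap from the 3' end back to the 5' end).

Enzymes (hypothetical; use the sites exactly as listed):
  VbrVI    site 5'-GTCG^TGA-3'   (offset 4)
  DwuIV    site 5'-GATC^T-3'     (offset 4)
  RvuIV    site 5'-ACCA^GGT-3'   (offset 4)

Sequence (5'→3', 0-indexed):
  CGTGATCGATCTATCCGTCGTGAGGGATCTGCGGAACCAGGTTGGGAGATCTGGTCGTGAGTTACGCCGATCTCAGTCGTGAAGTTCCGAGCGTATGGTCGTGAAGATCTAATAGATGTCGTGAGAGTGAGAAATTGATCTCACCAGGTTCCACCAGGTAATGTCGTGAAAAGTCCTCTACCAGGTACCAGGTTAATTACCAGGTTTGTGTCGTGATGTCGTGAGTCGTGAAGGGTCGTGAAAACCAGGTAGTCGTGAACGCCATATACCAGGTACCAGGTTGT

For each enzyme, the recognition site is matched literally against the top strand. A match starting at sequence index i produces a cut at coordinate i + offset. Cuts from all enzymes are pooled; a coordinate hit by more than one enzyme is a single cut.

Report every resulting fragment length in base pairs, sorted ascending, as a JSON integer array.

Scan for sites:
  VbrVI (GTCGTGA, off=4): starts [16, 53, 75, 97, 117, 162, 209, 217, 224, 234, 251, 282] → cuts [2, 20, 57, 79, 101, 121, 166, 213, 221, 228, 238, 255]
  DwuIV (GATCT, off=4): starts [7, 25, 47, 68, 105, 136] → cuts [11, 29, 51, 72, 109, 140]
  RvuIV (ACCAGGT, off=4): starts [35, 142, 152, 179, 186, 198, 243, 267, 274] → cuts [39, 146, 156, 183, 190, 202, 247, 271, 278]

Pooled cuts: [2, 11, 20, 29, 39, 51, 57, 72, 79, 101, 109, 121, 140, 146, 156, 166, 183, 190, 202, 213, 221, 228, 238, 247, 255, 271, 278]

Fragments:
  2→11: 9 bp
  11→20: 9 bp
  20→29: 9 bp
  29→39: 10 bp
  39→51: 12 bp
  51→57: 6 bp
  57→72: 15 bp
  72→79: 7 bp
  79→101: 22 bp
  101→109: 8 bp
  109→121: 12 bp
  121→140: 19 bp
  140→146: 6 bp
  146→156: 10 bp
  156→166: 10 bp
  166→183: 17 bp
  183→190: 7 bp
  190→202: 12 bp
  202→213: 11 bp
  213→221: 8 bp
  221→228: 7 bp
  228→238: 10 bp
  238→247: 9 bp
  247→255: 8 bp
  255→271: 16 bp
  271→278: 7 bp
  278→2 (wrap): 284-278+2 = 8 bp

[6,6,7,7,7,7,8,8,8,8,9,9,9,9,10,10,10,10,11,12,12,12,15,16,17,19,22]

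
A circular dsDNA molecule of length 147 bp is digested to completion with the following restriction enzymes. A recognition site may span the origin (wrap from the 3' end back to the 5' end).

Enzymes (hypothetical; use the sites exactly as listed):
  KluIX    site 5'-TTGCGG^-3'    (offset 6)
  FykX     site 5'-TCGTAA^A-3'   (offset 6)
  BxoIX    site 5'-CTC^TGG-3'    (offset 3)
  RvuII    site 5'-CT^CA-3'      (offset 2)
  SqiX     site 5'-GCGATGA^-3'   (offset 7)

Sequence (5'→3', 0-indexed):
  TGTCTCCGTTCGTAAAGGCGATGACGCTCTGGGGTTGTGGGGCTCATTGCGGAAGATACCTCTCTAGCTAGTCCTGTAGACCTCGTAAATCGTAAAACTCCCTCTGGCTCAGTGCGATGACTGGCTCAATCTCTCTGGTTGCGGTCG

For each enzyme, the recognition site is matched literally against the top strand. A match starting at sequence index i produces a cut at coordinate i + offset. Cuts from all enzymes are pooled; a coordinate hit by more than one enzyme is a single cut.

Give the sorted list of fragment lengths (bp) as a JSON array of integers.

Per-enzyme occurrences:
  KluIX TTGCGG/6: at [46, 138] ⇒ [52, 144]
  FykX TCGTAAA/6: at [9, 82, 89] ⇒ [15, 88, 95]
  BxoIX CTCTGG/3: at [26, 101, 132] ⇒ [29, 104, 135]
  RvuII CTCA/2: at [42, 107, 124] ⇒ [44, 109, 126]
  SqiX GCGATGA/7: at [17, 113] ⇒ [24, 120]

Pooled cuts: [15, 24, 29, 44, 52, 88, 95, 104, 109, 120, 126, 135, 144]

Fragments:
  15→24: 9 bp
  24→29: 5 bp
  29→44: 15 bp
  44→52: 8 bp
  52→88: 36 bp
  88→95: 7 bp
  95→104: 9 bp
  104→109: 5 bp
  109→120: 11 bp
  120→126: 6 bp
  126→135: 9 bp
  135→144: 9 bp
  144→15 (wrap): 147-144+15 = 18 bp

[5,5,6,7,8,9,9,9,9,11,15,18,36]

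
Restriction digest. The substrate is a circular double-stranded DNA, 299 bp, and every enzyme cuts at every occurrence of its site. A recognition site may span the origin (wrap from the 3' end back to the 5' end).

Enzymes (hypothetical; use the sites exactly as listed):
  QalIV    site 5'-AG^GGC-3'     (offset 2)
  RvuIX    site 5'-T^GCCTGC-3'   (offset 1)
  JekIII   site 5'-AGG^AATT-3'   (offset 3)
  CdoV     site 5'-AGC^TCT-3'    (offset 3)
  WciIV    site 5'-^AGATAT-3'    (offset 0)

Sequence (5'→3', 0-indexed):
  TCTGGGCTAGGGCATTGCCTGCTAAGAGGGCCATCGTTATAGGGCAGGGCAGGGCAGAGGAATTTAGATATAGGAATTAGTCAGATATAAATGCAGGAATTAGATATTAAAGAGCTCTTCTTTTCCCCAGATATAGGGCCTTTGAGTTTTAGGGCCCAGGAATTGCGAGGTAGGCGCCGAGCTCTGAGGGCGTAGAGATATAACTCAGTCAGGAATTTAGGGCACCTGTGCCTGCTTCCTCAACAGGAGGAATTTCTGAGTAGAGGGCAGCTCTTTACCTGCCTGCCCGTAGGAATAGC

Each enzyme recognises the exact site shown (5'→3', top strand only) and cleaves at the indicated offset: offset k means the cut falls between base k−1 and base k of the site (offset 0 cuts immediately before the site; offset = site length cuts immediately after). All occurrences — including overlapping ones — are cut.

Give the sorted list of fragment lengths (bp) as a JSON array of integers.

[4,5,5,5,6,6,6,7,7,8,8,8,8,9,9,9,10,12,13,14,14,15,15,16,18,19,21,22]

Scan for sites:
  QalIV (AGGGC, off=2): starts [8, 26, 40, 45, 50, 134, 150, 186, 218, 263] → cuts [10, 28, 42, 47, 52, 136, 152, 188, 220, 265]
  RvuIX (TGCCTGC, off=1): starts [15, 228, 279] → cuts [16, 229, 280]
  JekIII (AGGAATT, off=3): starts [57, 71, 94, 157, 210, 247] → cuts [60, 74, 97, 160, 213, 250]
  CdoV (AGCTCT, off=3): starts [112, 179, 268, 296] → cuts [0, 115, 182, 271]
  WciIV (AGATAT, off=0): starts [65, 82, 101, 128, 195] → cuts [65, 82, 101, 128, 195]

All cut coordinates (distinct, sorted): [0, 10, 16, 28, 42, 47, 52, 60, 65, 74, 82, 97, 101, 115, 128, 136, 152, 160, 182, 188, 195, 213, 220, 229, 250, 265, 271, 280]

Fragment lengths:
  0→10: 10 bp
  10→16: 6 bp
  16→28: 12 bp
  28→42: 14 bp
  42→47: 5 bp
  47→52: 5 bp
  52→60: 8 bp
  60→65: 5 bp
  65→74: 9 bp
  74→82: 8 bp
  82→97: 15 bp
  97→101: 4 bp
  101→115: 14 bp
  115→128: 13 bp
  128→136: 8 bp
  136→152: 16 bp
  152→160: 8 bp
  160→182: 22 bp
  182→188: 6 bp
  188→195: 7 bp
  195→213: 18 bp
  213→220: 7 bp
  220→229: 9 bp
  229→250: 21 bp
  250→265: 15 bp
  265→271: 6 bp
  271→280: 9 bp
  280→0 (wrap): 299-280+0 = 19 bp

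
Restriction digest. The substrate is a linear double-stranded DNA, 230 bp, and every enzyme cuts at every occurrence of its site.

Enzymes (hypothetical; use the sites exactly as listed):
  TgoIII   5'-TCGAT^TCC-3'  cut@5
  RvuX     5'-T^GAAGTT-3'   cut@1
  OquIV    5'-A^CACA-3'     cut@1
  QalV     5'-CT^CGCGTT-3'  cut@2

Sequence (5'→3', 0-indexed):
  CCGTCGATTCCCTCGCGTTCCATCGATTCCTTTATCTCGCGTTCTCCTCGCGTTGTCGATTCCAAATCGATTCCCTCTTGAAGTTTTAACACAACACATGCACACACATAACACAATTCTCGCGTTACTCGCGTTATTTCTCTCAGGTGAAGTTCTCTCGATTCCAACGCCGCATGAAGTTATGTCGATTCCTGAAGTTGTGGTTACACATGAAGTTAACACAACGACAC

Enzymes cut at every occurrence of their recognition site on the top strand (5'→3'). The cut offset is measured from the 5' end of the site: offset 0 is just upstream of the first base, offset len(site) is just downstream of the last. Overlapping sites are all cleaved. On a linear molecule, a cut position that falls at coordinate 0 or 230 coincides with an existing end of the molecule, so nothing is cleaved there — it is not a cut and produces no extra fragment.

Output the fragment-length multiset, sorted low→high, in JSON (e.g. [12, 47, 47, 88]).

Scan for sites:
  TgoIII TCGATTCC/5: at [3, 22, 55, 66, 157, 184] ⇒ [8, 27, 60, 71, 162, 189]
  RvuX TGAAGTT/1: at [78, 147, 174, 192, 210] ⇒ [79, 148, 175, 193, 211]
  OquIV ACACA/1: at [88, 93, 101, 103, 110, 205, 218] ⇒ [89, 94, 102, 104, 111, 206, 219]
  QalV CTCGCGTT/2: at [11, 35, 46, 118, 127] ⇒ [13, 37, 48, 120, 129]

All cut coordinates (distinct, sorted): [8, 13, 27, 37, 48, 60, 71, 79, 89, 94, 102, 104, 111, 120, 129, 148, 162, 175, 189, 193, 206, 211, 219]

Fragment lengths:
  [0,8): 8 bp
  [8,13): 5 bp
  [13,27): 14 bp
  [27,37): 10 bp
  [37,48): 11 bp
  [48,60): 12 bp
  [60,71): 11 bp
  [71,79): 8 bp
  [79,89): 10 bp
  [89,94): 5 bp
  [94,102): 8 bp
  [102,104): 2 bp
  [104,111): 7 bp
  [111,120): 9 bp
  [120,129): 9 bp
  [129,148): 19 bp
  [148,162): 14 bp
  [162,175): 13 bp
  [175,189): 14 bp
  [189,193): 4 bp
  [193,206): 13 bp
  [206,211): 5 bp
  [211,219): 8 bp
  [219,230): 11 bp

[2,4,5,5,5,7,8,8,8,8,9,9,10,10,11,11,11,12,13,13,14,14,14,19]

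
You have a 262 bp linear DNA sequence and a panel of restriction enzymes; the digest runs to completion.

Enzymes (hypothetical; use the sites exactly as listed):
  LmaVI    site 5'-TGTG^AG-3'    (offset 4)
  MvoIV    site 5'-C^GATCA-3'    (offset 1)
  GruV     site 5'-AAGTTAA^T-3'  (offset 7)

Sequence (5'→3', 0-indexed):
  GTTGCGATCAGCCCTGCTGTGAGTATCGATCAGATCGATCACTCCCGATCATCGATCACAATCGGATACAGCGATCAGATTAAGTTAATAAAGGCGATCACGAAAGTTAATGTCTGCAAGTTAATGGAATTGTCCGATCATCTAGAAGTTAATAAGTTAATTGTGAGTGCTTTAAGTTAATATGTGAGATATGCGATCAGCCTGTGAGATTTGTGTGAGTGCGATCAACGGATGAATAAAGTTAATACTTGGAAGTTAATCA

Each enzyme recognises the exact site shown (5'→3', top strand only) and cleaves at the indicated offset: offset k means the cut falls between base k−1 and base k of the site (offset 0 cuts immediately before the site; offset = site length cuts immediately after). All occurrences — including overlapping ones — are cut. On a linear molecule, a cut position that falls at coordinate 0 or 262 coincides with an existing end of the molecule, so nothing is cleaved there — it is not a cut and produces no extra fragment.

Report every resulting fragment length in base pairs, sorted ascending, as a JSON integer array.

[3,5,5,5,6,6,7,7,8,8,9,10,11,11,12,14,14,15,15,16,16,17,19,23]

Scan for sites:
  LmaVI TGTGAG/4: at [17, 161, 182, 202, 213] ⇒ [21, 165, 186, 206, 217]
  MvoIV CGATCA/1: at [4, 26, 35, 45, 52, 71, 94, 134, 193, 221] ⇒ [5, 27, 36, 46, 53, 72, 95, 135, 194, 222]
  GruV AAGTTAAT/7: at [81, 103, 117, 145, 153, 173, 238, 252] ⇒ [88, 110, 124, 152, 160, 180, 245, 259]

Pooled cuts: [5, 21, 27, 36, 46, 53, 72, 88, 95, 110, 124, 135, 152, 160, 165, 180, 186, 194, 206, 217, 222, 245, 259]

Fragments:
  [0,5): 5 bp
  [5,21): 16 bp
  [21,27): 6 bp
  [27,36): 9 bp
  [36,46): 10 bp
  [46,53): 7 bp
  [53,72): 19 bp
  [72,88): 16 bp
  [88,95): 7 bp
  [95,110): 15 bp
  [110,124): 14 bp
  [124,135): 11 bp
  [135,152): 17 bp
  [152,160): 8 bp
  [160,165): 5 bp
  [165,180): 15 bp
  [180,186): 6 bp
  [186,194): 8 bp
  [194,206): 12 bp
  [206,217): 11 bp
  [217,222): 5 bp
  [222,245): 23 bp
  [245,259): 14 bp
  [259,262): 3 bp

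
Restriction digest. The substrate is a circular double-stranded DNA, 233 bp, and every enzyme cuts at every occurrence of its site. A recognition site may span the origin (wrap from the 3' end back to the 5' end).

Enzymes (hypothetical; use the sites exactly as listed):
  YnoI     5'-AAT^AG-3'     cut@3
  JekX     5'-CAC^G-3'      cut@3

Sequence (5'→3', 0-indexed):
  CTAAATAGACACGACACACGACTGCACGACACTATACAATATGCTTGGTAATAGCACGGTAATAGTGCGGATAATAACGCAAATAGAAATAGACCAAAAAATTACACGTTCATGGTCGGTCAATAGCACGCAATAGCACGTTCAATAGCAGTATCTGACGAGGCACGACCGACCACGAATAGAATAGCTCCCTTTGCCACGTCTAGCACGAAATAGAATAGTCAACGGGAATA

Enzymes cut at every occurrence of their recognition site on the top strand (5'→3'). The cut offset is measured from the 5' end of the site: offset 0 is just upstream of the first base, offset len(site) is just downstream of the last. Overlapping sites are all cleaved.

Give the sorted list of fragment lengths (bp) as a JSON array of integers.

Site scan:
  YnoI (AATAG, off=3): starts [3, 49, 60, 81, 87, 121, 131, 143, 177, 182, 211, 216] → cuts [6, 52, 63, 84, 90, 124, 134, 146, 180, 185, 214, 219]
  JekX (CACG, off=3): starts [9, 16, 24, 54, 104, 126, 136, 163, 173, 197, 206] → cuts [12, 19, 27, 57, 107, 129, 139, 166, 176, 200, 209]

Pooled cuts: [6, 12, 19, 27, 52, 57, 63, 84, 90, 107, 124, 129, 134, 139, 146, 166, 176, 180, 185, 200, 209, 214, 219]

Fragment lengths:
  6→12: 6 bp
  12→19: 7 bp
  19→27: 8 bp
  27→52: 25 bp
  52→57: 5 bp
  57→63: 6 bp
  63→84: 21 bp
  84→90: 6 bp
  90→107: 17 bp
  107→124: 17 bp
  124→129: 5 bp
  129→134: 5 bp
  134→139: 5 bp
  139→146: 7 bp
  146→166: 20 bp
  166→176: 10 bp
  176→180: 4 bp
  180→185: 5 bp
  185→200: 15 bp
  200→209: 9 bp
  209→214: 5 bp
  214→219: 5 bp
  219→6 (wrap): 233-219+6 = 20 bp

[4,5,5,5,5,5,5,5,6,6,6,7,7,8,9,10,15,17,17,20,20,21,25]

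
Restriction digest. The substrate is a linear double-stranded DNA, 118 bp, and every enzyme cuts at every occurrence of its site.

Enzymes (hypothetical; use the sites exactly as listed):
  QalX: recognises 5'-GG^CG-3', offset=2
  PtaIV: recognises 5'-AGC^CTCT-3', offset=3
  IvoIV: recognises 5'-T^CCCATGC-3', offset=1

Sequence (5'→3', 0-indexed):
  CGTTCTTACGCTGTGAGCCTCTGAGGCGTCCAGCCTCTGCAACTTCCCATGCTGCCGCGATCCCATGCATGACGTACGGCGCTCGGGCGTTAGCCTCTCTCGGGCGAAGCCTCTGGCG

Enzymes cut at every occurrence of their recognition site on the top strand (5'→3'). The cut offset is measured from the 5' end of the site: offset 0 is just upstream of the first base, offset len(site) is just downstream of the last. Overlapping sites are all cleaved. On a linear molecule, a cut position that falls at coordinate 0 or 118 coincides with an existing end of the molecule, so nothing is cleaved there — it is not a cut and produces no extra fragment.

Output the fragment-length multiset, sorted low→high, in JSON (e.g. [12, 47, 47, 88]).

Scan for sites:
  QalX (GGCG, off=2): starts [24, 77, 85, 102, 114] → cuts [26, 79, 87, 104, 116]
  PtaIV (AGCCTCT, off=3): starts [15, 31, 91, 107] → cuts [18, 34, 94, 110]
  IvoIV (TCCCATGC, off=1): starts [44, 60] → cuts [45, 61]

Pooled cuts: [18, 26, 34, 45, 61, 79, 87, 94, 104, 110, 116]

Fragment lengths:
  [0,18): 18 bp
  [18,26): 8 bp
  [26,34): 8 bp
  [34,45): 11 bp
  [45,61): 16 bp
  [61,79): 18 bp
  [79,87): 8 bp
  [87,94): 7 bp
  [94,104): 10 bp
  [104,110): 6 bp
  [110,116): 6 bp
  [116,118): 2 bp

[2,6,6,7,8,8,8,10,11,16,18,18]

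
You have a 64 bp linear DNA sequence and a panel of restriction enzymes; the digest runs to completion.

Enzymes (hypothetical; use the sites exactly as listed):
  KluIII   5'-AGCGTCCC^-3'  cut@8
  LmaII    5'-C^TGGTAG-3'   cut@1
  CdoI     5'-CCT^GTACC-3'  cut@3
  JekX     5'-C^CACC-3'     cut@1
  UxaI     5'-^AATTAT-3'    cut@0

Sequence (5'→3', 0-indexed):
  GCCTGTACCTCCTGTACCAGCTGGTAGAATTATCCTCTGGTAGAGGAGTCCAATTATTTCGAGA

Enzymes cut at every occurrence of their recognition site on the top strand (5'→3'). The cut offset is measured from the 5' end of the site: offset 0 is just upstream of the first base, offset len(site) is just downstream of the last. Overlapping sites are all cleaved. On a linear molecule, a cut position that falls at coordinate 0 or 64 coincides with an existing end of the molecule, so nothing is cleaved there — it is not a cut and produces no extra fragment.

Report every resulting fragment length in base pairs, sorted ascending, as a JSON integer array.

[4,6,8,9,10,13,14]

Per-enzyme occurrences:
  KluIII (AGCGTCCC, off=8): no sites
  LmaII (CTGGTAG, off=1): starts [20, 36] → cuts [21, 37]
  CdoI (CCTGTACC, off=3): starts [1, 10] → cuts [4, 13]
  JekX (CCACC, off=1): no sites
  UxaI (AATTAT, off=0): starts [27, 51] → cuts [27, 51]

Pooled cuts: [4, 13, 21, 27, 37, 51]

Fragments:
  [0,4): 4 bp
  [4,13): 9 bp
  [13,21): 8 bp
  [21,27): 6 bp
  [27,37): 10 bp
  [37,51): 14 bp
  [51,64): 13 bp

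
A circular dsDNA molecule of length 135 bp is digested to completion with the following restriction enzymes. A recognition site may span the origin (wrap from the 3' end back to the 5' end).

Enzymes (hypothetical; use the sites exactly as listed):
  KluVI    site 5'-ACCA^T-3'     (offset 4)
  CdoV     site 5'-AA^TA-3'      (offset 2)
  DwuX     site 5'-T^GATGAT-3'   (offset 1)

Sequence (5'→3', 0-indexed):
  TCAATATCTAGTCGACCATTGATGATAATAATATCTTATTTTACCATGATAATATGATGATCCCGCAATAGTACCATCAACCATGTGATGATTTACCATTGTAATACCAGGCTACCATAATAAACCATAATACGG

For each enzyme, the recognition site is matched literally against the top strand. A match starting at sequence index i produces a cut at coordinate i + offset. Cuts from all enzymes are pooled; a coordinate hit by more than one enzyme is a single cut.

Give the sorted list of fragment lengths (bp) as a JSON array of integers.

[2,3,3,3,3,3,6,6,7,7,8,8,9,12,13,13,14,15]

Scan for sites:
  KluVI (ACCAT, off=4): starts [14, 42, 72, 79, 94, 113, 123] → cuts [18, 46, 76, 83, 98, 117, 127]
  CdoV (AATA, off=2): starts [2, 26, 29, 50, 66, 102, 118, 128] → cuts [4, 28, 31, 52, 68, 104, 120, 130]
  DwuX (TGATGAT, off=1): starts [19, 54, 85] → cuts [20, 55, 86]

Pooled cuts: [4, 18, 20, 28, 31, 46, 52, 55, 68, 76, 83, 86, 98, 104, 117, 120, 127, 130]

Fragment lengths:
  4→18: 14 bp
  18→20: 2 bp
  20→28: 8 bp
  28→31: 3 bp
  31→46: 15 bp
  46→52: 6 bp
  52→55: 3 bp
  55→68: 13 bp
  68→76: 8 bp
  76→83: 7 bp
  83→86: 3 bp
  86→98: 12 bp
  98→104: 6 bp
  104→117: 13 bp
  117→120: 3 bp
  120→127: 7 bp
  127→130: 3 bp
  130→4 (wrap): 135-130+4 = 9 bp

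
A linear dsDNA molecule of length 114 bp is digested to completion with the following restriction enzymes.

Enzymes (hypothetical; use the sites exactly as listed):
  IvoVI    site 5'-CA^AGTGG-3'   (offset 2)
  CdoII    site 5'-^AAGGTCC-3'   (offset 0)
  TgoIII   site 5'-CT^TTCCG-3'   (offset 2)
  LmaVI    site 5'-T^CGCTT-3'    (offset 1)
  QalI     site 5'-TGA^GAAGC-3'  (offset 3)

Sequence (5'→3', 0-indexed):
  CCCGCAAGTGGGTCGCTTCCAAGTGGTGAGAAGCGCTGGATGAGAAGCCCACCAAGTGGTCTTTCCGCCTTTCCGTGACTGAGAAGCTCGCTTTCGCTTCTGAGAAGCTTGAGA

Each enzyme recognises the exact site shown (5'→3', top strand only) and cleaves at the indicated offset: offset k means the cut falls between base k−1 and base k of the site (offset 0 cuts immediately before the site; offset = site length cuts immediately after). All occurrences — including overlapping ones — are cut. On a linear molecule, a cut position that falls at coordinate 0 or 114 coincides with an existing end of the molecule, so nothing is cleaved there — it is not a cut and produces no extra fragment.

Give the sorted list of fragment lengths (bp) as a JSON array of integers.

Scan for sites:
  IvoVI (CAAGTGG, off=2): starts [4, 19, 52] → cuts [6, 21, 54]
  CdoII (AAGGTCC, off=0): no sites
  TgoIII (CTTTCCG, off=2): starts [60, 68] → cuts [62, 70]
  LmaVI (TCGCTT, off=1): starts [12, 87, 93] → cuts [13, 88, 94]
  QalI (TGAGAAGC, off=3): starts [26, 40, 79, 100] → cuts [29, 43, 82, 103]

Pooled cuts: [6, 13, 21, 29, 43, 54, 62, 70, 82, 88, 94, 103]

Fragments:
  [0,6): 6 bp
  [6,13): 7 bp
  [13,21): 8 bp
  [21,29): 8 bp
  [29,43): 14 bp
  [43,54): 11 bp
  [54,62): 8 bp
  [62,70): 8 bp
  [70,82): 12 bp
  [82,88): 6 bp
  [88,94): 6 bp
  [94,103): 9 bp
  [103,114): 11 bp

[6,6,6,7,8,8,8,8,9,11,11,12,14]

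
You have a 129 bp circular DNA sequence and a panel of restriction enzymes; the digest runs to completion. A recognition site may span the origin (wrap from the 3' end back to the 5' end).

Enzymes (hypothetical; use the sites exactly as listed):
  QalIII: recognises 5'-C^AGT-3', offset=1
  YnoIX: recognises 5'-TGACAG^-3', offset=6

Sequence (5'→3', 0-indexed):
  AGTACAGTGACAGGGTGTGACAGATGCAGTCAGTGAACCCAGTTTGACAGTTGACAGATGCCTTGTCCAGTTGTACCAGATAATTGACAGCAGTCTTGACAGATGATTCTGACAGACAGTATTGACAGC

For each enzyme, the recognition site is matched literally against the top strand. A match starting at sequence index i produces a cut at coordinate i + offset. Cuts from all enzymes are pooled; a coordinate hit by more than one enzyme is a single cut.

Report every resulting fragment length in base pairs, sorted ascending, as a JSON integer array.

Site scan:
  QalIII CAGT/1: at [4, 26, 30, 39, 47, 67, 90, 116, 128] ⇒ [0, 5, 27, 31, 40, 48, 68, 91, 117]
  YnoIX TGACAG/6: at [7, 17, 44, 51, 84, 96, 109, 122] ⇒ [13, 23, 50, 57, 90, 102, 115, 128]

All cut coordinates (distinct, sorted): [0, 5, 13, 23, 27, 31, 40, 48, 50, 57, 68, 90, 91, 102, 115, 117, 128]

Fragment lengths:
  0→5: 5 bp
  5→13: 8 bp
  13→23: 10 bp
  23→27: 4 bp
  27→31: 4 bp
  31→40: 9 bp
  40→48: 8 bp
  48→50: 2 bp
  50→57: 7 bp
  57→68: 11 bp
  68→90: 22 bp
  90→91: 1 bp
  91→102: 11 bp
  102→115: 13 bp
  115→117: 2 bp
  117→128: 11 bp
  128→0 (wrap): 129-128+0 = 1 bp

[1,1,2,2,4,4,5,7,8,8,9,10,11,11,11,13,22]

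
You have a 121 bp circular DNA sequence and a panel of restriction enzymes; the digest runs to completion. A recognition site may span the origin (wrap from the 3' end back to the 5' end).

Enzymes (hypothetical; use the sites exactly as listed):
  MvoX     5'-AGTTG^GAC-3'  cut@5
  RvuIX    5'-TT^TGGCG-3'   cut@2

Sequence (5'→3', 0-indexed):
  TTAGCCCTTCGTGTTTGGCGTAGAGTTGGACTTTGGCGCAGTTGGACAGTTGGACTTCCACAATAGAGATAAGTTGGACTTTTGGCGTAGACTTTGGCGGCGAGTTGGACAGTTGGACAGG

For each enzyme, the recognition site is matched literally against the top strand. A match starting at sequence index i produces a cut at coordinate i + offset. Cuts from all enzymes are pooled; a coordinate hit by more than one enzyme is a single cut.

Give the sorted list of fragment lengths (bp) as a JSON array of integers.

Site scan:
  MvoX (AGTTGGAC, off=5): starts [23, 39, 47, 71, 102, 110] → cuts [28, 44, 52, 76, 107, 115]
  RvuIX (TTTGGCG, off=2): starts [13, 31, 80, 92] → cuts [15, 33, 82, 94]

Pooled cuts: [15, 28, 33, 44, 52, 76, 82, 94, 107, 115]

Fragments:
  15→28: 13 bp
  28→33: 5 bp
  33→44: 11 bp
  44→52: 8 bp
  52→76: 24 bp
  76→82: 6 bp
  82→94: 12 bp
  94→107: 13 bp
  107→115: 8 bp
  115→15 (wrap): 121-115+15 = 21 bp

[5,6,8,8,11,12,13,13,21,24]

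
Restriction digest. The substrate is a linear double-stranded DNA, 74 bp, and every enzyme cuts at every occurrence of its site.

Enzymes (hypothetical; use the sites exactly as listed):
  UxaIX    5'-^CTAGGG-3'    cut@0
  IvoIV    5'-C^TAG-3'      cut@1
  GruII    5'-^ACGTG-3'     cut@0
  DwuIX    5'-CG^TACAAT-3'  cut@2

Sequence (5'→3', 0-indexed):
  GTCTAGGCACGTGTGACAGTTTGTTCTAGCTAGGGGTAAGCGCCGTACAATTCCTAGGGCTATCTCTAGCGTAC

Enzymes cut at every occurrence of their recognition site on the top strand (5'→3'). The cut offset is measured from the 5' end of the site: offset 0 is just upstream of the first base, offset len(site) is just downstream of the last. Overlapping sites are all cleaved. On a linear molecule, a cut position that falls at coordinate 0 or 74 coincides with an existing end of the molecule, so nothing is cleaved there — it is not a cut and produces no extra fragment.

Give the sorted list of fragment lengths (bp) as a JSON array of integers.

[1,1,3,3,5,8,8,12,15,18]

Site scan:
  UxaIX (CTAGGG, off=0): starts [29, 53] → cuts [29, 53]
  IvoIV (CTAG, off=1): starts [2, 25, 29, 53, 65] → cuts [3, 26, 30, 54, 66]
  GruII (ACGTG, off=0): starts [8] → cuts [8]
  DwuIX (CGTACAAT, off=2): starts [43] → cuts [45]

Pooled cuts: [3, 8, 26, 29, 30, 45, 53, 54, 66]

Fragment lengths:
  [0,3): 3 bp
  [3,8): 5 bp
  [8,26): 18 bp
  [26,29): 3 bp
  [29,30): 1 bp
  [30,45): 15 bp
  [45,53): 8 bp
  [53,54): 1 bp
  [54,66): 12 bp
  [66,74): 8 bp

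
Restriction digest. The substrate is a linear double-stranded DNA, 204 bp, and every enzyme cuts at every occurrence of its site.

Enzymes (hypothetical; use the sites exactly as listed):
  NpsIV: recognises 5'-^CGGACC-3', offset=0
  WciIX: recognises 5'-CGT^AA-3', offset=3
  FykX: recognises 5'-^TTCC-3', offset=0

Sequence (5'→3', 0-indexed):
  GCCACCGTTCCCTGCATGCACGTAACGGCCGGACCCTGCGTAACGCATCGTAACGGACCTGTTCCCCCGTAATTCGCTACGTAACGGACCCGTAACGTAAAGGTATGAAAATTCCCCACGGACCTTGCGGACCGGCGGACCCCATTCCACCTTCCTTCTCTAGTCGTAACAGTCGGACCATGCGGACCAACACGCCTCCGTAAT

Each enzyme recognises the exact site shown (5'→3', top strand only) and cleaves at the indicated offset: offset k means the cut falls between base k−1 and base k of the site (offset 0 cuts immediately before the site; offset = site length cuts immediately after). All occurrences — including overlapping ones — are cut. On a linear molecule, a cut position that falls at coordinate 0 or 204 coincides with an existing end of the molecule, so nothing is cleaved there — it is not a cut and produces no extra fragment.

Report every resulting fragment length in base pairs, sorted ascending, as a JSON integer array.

[2,2,3,5,6,6,7,7,7,8,8,9,9,9,9,9,10,12,12,13,16,16,19]

Scan for sites:
  NpsIV CGGACC/0: at [29, 53, 84, 118, 127, 135, 173, 182] ⇒ [29, 53, 84, 118, 127, 135, 173, 182]
  WciIX CGTAA/3: at [20, 38, 48, 67, 79, 90, 95, 164, 198] ⇒ [23, 41, 51, 70, 82, 93, 98, 167, 201]
  FykX TTCC/0: at [7, 61, 111, 144, 151] ⇒ [7, 61, 111, 144, 151]

Pooled cuts: [7, 23, 29, 41, 51, 53, 61, 70, 82, 84, 93, 98, 111, 118, 127, 135, 144, 151, 167, 173, 182, 201]

Fragments:
  [0,7): 7 bp
  [7,23): 16 bp
  [23,29): 6 bp
  [29,41): 12 bp
  [41,51): 10 bp
  [51,53): 2 bp
  [53,61): 8 bp
  [61,70): 9 bp
  [70,82): 12 bp
  [82,84): 2 bp
  [84,93): 9 bp
  [93,98): 5 bp
  [98,111): 13 bp
  [111,118): 7 bp
  [118,127): 9 bp
  [127,135): 8 bp
  [135,144): 9 bp
  [144,151): 7 bp
  [151,167): 16 bp
  [167,173): 6 bp
  [173,182): 9 bp
  [182,201): 19 bp
  [201,204): 3 bp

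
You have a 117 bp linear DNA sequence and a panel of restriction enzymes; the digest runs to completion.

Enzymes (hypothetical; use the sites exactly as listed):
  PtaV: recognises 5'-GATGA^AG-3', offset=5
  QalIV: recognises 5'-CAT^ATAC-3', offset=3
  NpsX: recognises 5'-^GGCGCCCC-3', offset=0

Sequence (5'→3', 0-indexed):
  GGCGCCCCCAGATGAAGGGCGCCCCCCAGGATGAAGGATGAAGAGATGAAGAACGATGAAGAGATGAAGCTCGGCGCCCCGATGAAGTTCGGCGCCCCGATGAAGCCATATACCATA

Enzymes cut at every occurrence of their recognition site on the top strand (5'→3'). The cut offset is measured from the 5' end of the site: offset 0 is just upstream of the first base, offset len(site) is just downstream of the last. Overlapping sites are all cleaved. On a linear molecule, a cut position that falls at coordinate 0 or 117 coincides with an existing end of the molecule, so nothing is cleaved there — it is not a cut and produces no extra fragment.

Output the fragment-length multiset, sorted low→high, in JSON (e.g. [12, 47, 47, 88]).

[2,5,5,6,7,8,8,8,10,13,13,15,17]

Per-enzyme occurrences:
  PtaV (GATGAAG, off=5): starts [10, 29, 36, 44, 54, 62, 80, 98] → cuts [15, 34, 41, 49, 59, 67, 85, 103]
  QalIV (CATATAC, off=3): starts [106] → cuts [109]
  NpsX (GGCGCCCC, off=0): starts [0, 17, 72, 90] → cuts [17, 72, 90] (position 0 is a terminus of the linear molecule — no cut)

All cut coordinates (distinct, sorted): [15, 17, 34, 41, 49, 59, 67, 72, 85, 90, 103, 109]

Fragments:
  [0,15): 15 bp
  [15,17): 2 bp
  [17,34): 17 bp
  [34,41): 7 bp
  [41,49): 8 bp
  [49,59): 10 bp
  [59,67): 8 bp
  [67,72): 5 bp
  [72,85): 13 bp
  [85,90): 5 bp
  [90,103): 13 bp
  [103,109): 6 bp
  [109,117): 8 bp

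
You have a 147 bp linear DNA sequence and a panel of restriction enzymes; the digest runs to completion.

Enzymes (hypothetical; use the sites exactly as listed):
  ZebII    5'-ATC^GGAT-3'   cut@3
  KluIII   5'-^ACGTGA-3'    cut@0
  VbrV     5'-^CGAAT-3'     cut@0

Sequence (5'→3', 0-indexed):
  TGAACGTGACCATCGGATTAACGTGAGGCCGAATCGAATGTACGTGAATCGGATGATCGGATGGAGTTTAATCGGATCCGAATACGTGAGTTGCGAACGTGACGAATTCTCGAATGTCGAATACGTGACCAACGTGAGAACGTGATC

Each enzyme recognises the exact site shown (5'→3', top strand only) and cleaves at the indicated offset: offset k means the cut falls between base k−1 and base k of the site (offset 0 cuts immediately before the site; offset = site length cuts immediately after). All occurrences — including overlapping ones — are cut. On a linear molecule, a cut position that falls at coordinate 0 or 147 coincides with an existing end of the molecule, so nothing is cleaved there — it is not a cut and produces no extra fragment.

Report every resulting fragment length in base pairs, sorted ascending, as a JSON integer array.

[3,5,5,5,5,6,6,7,7,8,8,8,8,9,9,9,11,13,15]

Scan for sites:
  ZebII (ATCGGAT, off=3): starts [11, 47, 55, 70] → cuts [14, 50, 58, 73]
  KluIII (ACGTGA, off=0): starts [3, 20, 41, 83, 96, 122, 131, 139] → cuts [3, 20, 41, 83, 96, 122, 131, 139]
  VbrV (CGAAT, off=0): starts [29, 34, 78, 102, 110, 117] → cuts [29, 34, 78, 102, 110, 117]

All cut coordinates (distinct, sorted): [3, 14, 20, 29, 34, 41, 50, 58, 73, 78, 83, 96, 102, 110, 117, 122, 131, 139]

Fragment lengths:
  [0,3): 3 bp
  [3,14): 11 bp
  [14,20): 6 bp
  [20,29): 9 bp
  [29,34): 5 bp
  [34,41): 7 bp
  [41,50): 9 bp
  [50,58): 8 bp
  [58,73): 15 bp
  [73,78): 5 bp
  [78,83): 5 bp
  [83,96): 13 bp
  [96,102): 6 bp
  [102,110): 8 bp
  [110,117): 7 bp
  [117,122): 5 bp
  [122,131): 9 bp
  [131,139): 8 bp
  [139,147): 8 bp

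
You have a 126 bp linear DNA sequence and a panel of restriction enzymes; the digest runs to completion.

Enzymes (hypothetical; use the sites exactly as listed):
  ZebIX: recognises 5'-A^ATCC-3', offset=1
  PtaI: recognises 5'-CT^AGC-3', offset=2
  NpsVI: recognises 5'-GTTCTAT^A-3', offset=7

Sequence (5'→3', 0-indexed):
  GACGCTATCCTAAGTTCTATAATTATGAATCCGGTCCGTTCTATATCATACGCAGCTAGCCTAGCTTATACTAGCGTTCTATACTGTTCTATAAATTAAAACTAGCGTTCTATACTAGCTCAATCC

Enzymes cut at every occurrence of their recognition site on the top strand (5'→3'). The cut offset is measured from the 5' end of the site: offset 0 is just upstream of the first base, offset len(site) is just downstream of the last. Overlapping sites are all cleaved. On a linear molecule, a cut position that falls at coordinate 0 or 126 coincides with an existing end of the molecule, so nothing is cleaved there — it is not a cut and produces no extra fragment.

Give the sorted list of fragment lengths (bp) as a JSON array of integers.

Per-enzyme occurrences:
  ZebIX AATCC/1: at [27, 121] ⇒ [28, 122]
  PtaI CTAGC/2: at [55, 60, 70, 101, 114] ⇒ [57, 62, 72, 103, 116]
  NpsVI GTTCTATA/7: at [13, 37, 75, 85, 106] ⇒ [20, 44, 82, 92, 113]

All cut coordinates (distinct, sorted): [20, 28, 44, 57, 62, 72, 82, 92, 103, 113, 116, 122]

Fragment lengths:
  [0,20): 20 bp
  [20,28): 8 bp
  [28,44): 16 bp
  [44,57): 13 bp
  [57,62): 5 bp
  [62,72): 10 bp
  [72,82): 10 bp
  [82,92): 10 bp
  [92,103): 11 bp
  [103,113): 10 bp
  [113,116): 3 bp
  [116,122): 6 bp
  [122,126): 4 bp

[3,4,5,6,8,10,10,10,10,11,13,16,20]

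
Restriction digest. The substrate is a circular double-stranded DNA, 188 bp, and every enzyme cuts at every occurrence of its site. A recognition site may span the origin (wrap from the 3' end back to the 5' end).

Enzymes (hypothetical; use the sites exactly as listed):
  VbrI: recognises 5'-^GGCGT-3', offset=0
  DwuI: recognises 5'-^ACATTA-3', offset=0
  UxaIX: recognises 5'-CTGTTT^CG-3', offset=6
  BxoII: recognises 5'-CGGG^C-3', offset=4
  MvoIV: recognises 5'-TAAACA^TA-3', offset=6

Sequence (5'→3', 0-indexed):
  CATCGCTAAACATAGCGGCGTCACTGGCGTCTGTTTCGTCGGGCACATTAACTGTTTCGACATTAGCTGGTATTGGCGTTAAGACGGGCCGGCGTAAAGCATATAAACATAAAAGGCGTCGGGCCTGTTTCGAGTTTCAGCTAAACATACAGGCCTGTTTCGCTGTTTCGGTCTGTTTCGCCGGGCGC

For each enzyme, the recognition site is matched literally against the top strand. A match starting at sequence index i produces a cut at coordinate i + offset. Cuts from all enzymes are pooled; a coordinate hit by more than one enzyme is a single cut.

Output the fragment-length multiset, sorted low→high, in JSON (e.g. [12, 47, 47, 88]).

Per-enzyme occurrences:
  VbrI GGCGT/0: at [16, 25, 74, 90, 114] ⇒ [16, 25, 74, 90, 114]
  DwuI ACATTA/0: at [44, 59] ⇒ [44, 59]
  UxaIX CTGTTTCG/6: at [30, 51, 124, 154, 162, 172] ⇒ [36, 57, 130, 160, 168, 178]
  BxoII CGGGC/4: at [39, 84, 119, 181] ⇒ [43, 88, 123, 185]
  MvoIV TAAACATA/6: at [6, 103, 141] ⇒ [12, 109, 147]

Pooled cuts: [12, 16, 25, 36, 43, 44, 57, 59, 74, 88, 90, 109, 114, 123, 130, 147, 160, 168, 178, 185]

Fragments:
  12→16: 4 bp
  16→25: 9 bp
  25→36: 11 bp
  36→43: 7 bp
  43→44: 1 bp
  44→57: 13 bp
  57→59: 2 bp
  59→74: 15 bp
  74→88: 14 bp
  88→90: 2 bp
  90→109: 19 bp
  109→114: 5 bp
  114→123: 9 bp
  123→130: 7 bp
  130→147: 17 bp
  147→160: 13 bp
  160→168: 8 bp
  168→178: 10 bp
  178→185: 7 bp
  185→12 (wrap): 188-185+12 = 15 bp

[1,2,2,4,5,7,7,7,8,9,9,10,11,13,13,14,15,15,17,19]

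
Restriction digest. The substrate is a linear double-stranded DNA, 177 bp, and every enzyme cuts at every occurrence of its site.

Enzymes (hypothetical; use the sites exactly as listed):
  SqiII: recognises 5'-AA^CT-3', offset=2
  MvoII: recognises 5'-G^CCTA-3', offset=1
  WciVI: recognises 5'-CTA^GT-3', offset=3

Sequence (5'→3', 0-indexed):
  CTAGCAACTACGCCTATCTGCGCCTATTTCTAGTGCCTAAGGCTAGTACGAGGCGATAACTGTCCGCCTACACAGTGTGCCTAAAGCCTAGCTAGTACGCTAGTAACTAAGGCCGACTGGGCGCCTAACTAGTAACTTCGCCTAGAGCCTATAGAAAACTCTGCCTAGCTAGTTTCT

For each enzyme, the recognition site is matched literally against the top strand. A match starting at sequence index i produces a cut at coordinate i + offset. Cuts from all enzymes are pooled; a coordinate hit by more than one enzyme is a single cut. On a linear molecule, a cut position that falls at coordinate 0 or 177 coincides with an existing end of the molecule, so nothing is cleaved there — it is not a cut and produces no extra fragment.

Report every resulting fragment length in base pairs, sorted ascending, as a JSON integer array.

Site scan:
  SqiII (AACT, off=2): starts [5, 57, 104, 126, 133, 156] → cuts [7, 59, 106, 128, 135, 158]
  MvoII (GCCTA, off=1): starts [11, 21, 34, 65, 78, 85, 122, 139, 146, 162] → cuts [12, 22, 35, 66, 79, 86, 123, 140, 147, 163]
  WciVI (CTAGT, off=3): starts [29, 42, 91, 99, 128, 168] → cuts [32, 45, 94, 102, 131, 171]

Pooled cuts: [7, 12, 22, 32, 35, 45, 59, 66, 79, 86, 94, 102, 106, 123, 128, 131, 135, 140, 147, 158, 163, 171]

Fragments:
  [0,7): 7 bp
  [7,12): 5 bp
  [12,22): 10 bp
  [22,32): 10 bp
  [32,35): 3 bp
  [35,45): 10 bp
  [45,59): 14 bp
  [59,66): 7 bp
  [66,79): 13 bp
  [79,86): 7 bp
  [86,94): 8 bp
  [94,102): 8 bp
  [102,106): 4 bp
  [106,123): 17 bp
  [123,128): 5 bp
  [128,131): 3 bp
  [131,135): 4 bp
  [135,140): 5 bp
  [140,147): 7 bp
  [147,158): 11 bp
  [158,163): 5 bp
  [163,171): 8 bp
  [171,177): 6 bp

[3,3,4,4,5,5,5,5,6,7,7,7,7,8,8,8,10,10,10,11,13,14,17]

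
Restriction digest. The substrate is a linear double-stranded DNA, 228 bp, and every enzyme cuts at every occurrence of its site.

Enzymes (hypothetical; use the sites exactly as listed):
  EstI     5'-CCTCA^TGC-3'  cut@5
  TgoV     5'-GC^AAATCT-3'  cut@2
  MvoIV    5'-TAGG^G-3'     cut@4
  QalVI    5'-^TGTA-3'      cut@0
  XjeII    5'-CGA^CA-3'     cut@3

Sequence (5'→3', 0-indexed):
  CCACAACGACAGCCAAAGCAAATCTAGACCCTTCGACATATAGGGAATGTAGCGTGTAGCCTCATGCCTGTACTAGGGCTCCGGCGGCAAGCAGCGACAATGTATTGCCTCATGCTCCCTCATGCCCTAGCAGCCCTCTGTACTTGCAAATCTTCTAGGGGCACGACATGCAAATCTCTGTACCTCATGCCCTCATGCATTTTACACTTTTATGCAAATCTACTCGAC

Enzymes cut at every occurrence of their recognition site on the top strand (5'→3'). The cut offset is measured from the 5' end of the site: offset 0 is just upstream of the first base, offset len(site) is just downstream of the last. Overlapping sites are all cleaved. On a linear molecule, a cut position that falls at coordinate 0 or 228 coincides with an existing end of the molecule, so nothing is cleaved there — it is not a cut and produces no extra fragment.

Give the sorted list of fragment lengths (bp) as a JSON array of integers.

[3,3,4,5,7,7,7,8,8,9,9,9,9,10,10,10,12,12,13,16,17,20,20]

Per-enzyme occurrences:
  EstI (CCTCATGC, off=5): starts [59, 107, 117, 182, 190] → cuts [64, 112, 122, 187, 195]
  TgoV (GCAAATCT, off=2): starts [17, 145, 169, 213] → cuts [19, 147, 171, 215]
  MvoIV (TAGGG, off=4): starts [40, 73, 155] → cuts [44, 77, 159]
  QalVI (TGTA, off=0): starts [47, 54, 68, 100, 138, 178] → cuts [47, 54, 68, 100, 138, 178]
  XjeII (CGACA, off=3): starts [6, 33, 94, 163] → cuts [9, 36, 97, 166]

All cut coordinates (distinct, sorted): [9, 19, 36, 44, 47, 54, 64, 68, 77, 97, 100, 112, 122, 138, 147, 159, 166, 171, 178, 187, 195, 215]

Fragments:
  [0,9): 9 bp
  [9,19): 10 bp
  [19,36): 17 bp
  [36,44): 8 bp
  [44,47): 3 bp
  [47,54): 7 bp
  [54,64): 10 bp
  [64,68): 4 bp
  [68,77): 9 bp
  [77,97): 20 bp
  [97,100): 3 bp
  [100,112): 12 bp
  [112,122): 10 bp
  [122,138): 16 bp
  [138,147): 9 bp
  [147,159): 12 bp
  [159,166): 7 bp
  [166,171): 5 bp
  [171,178): 7 bp
  [178,187): 9 bp
  [187,195): 8 bp
  [195,215): 20 bp
  [215,228): 13 bp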